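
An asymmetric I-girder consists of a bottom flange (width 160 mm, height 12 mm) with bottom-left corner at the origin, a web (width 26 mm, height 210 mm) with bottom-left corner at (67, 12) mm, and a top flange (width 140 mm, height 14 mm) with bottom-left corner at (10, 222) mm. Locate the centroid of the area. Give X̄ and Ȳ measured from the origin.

X̄ = 80.00 mm, Ȳ = 117.69 mm

bottom flange: A = 160 × 12 = 1920.00, centroid at (80.00, 6.00).
web: A = 26 × 210 = 5460.00, centroid at (80.00, 117.00).
top flange: A = 140 × 14 = 1960.00, centroid at (80.00, 229.00).
ΣA = 9340.00 mm²
ΣAX̄ = (1920.00)(80.00) + (5460.00)(80.00) + (1960.00)(80.00) = 747200.00 mm³
ΣAȲ = (1920.00)(6.00) + (5460.00)(117.00) + (1960.00)(229.00) = 1099180.00 mm³
X̄ = 747200.00 / 9340.00 = 80.00 mm
Ȳ = 1099180.00 / 9340.00 = 117.69 mm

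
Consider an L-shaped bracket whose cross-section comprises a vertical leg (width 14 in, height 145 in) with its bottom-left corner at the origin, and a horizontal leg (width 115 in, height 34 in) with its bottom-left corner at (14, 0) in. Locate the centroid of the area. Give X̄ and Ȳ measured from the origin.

X̄ = 49.46 in, Ȳ = 35.97 in

vertical leg: A = 14 × 145 = 2030.00, centroid at (7.00, 72.50).
horizontal leg: A = 115 × 34 = 3910.00, centroid at (71.50, 17.00).
ΣA = 5940.00 in², ΣAX̄ = 293775.00 in³, ΣAȲ = 213645.00 in³.
X̄ = 293775.00/5940.00 = 49.46 in; Ȳ = 213645.00/5940.00 = 35.97 in.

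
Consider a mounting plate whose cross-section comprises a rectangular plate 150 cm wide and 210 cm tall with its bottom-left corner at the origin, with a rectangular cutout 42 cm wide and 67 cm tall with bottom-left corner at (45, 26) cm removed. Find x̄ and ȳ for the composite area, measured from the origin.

x̄ = 75.88 cm, ȳ = 109.46 cm

plate: A = 150 × 210 = 31500.00, centroid at (75.00, 105.00).
hole: A = −(42 × 67) = -2814.00, centroid at (66.00, 59.50).
ΣA = 28686.00 cm²
ΣAx̄ = (31500.00)(75.00) + (-2814.00)(66.00) = 2176776.00 cm³
ΣAȳ = (31500.00)(105.00) + (-2814.00)(59.50) = 3140067.00 cm³
x̄ = 2176776.00 / 28686.00 = 75.88 cm
ȳ = 3140067.00 / 28686.00 = 109.46 cm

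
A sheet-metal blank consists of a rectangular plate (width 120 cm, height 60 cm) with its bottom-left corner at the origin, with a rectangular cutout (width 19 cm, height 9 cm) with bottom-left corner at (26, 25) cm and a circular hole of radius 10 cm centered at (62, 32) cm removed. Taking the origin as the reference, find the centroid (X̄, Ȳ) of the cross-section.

X̄ = 60.53 cm, Ȳ = 29.92 cm

plate: A = 120 × 60 = 7200.00, centroid at (60.00, 30.00).
hole 1: A = −(19 × 9) = -171.00, centroid at (35.50, 29.50).
hole 2: A = −π·10² = -314.16, centroid at (62.00, 32.00).
ΣA = 6714.84 cm²
ΣAX̄ = (7200.00)(60.00) + (-171.00)(35.50) + (-314.16)(62.00) = 406451.63 cm³
ΣAȲ = (7200.00)(30.00) + (-171.00)(29.50) + (-314.16)(32.00) = 200902.40 cm³
X̄ = 406451.63 / 6714.84 = 60.53 cm
Ȳ = 200902.40 / 6714.84 = 29.92 cm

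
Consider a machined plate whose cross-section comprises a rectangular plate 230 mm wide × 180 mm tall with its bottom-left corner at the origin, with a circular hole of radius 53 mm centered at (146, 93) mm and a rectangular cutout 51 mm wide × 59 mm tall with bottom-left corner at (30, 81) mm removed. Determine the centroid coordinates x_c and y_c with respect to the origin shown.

plate: A = 230 × 180 = 41400.00, centroid at (115.00, 90.00).
hole 1: A = −π·53² = -8824.73, centroid at (146.00, 93.00).
hole 2: A = −(51 × 59) = -3009.00, centroid at (55.50, 110.50).
ΣA = 29566.27 mm²
ΣAx_c = (41400.00)(115.00) + (-8824.73)(146.00) + (-3009.00)(55.50) = 3305589.37 mm³
ΣAy_c = (41400.00)(90.00) + (-8824.73)(93.00) + (-3009.00)(110.50) = 2572805.26 mm³
x_c = 3305589.37 / 29566.27 = 111.80 mm
y_c = 2572805.26 / 29566.27 = 87.02 mm

x_c = 111.80 mm, y_c = 87.02 mm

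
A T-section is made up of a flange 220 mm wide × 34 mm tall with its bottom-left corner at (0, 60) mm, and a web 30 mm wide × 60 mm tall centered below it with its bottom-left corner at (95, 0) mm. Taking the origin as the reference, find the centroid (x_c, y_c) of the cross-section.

Part | A | x̄ᵢ | ȳᵢ | A·x̄ᵢ | A·ȳᵢ
web | 1800.00 | 110.00 | 30.00 | 198000.00 | 54000.00
flange | 7480.00 | 110.00 | 77.00 | 822800.00 | 575960.00
Σ | 9280.00 |  |  | 1020800.00 | 629960.00
x_c = 1020800.00 / 9280.00 = 110.00 mm
y_c = 629960.00 / 9280.00 = 67.88 mm

x_c = 110.00 mm, y_c = 67.88 mm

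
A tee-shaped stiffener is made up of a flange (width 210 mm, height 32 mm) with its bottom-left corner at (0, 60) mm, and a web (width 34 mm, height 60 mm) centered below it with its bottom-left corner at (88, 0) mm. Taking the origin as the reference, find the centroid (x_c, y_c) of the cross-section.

x_c = 105.00 mm, y_c = 65.29 mm

Part | A | x̄ᵢ | ȳᵢ | A·x̄ᵢ | A·ȳᵢ
web | 2040.00 | 105.00 | 30.00 | 214200.00 | 61200.00
flange | 6720.00 | 105.00 | 76.00 | 705600.00 | 510720.00
Σ | 8760.00 |  |  | 919800.00 | 571920.00
x_c = 919800.00 / 8760.00 = 105.00 mm
y_c = 571920.00 / 8760.00 = 65.29 mm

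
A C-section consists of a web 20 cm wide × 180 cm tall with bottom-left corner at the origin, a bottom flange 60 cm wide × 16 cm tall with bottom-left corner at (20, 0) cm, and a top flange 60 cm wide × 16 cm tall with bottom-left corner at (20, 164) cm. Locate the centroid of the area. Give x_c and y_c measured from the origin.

web: A = 20 × 180 = 3600.00, centroid at (10.00, 90.00).
bottom flange: A = 60 × 16 = 960.00, centroid at (50.00, 8.00).
top flange: A = 60 × 16 = 960.00, centroid at (50.00, 172.00).
ΣA = 5520.00 cm²
ΣAx_c = (3600.00)(10.00) + (960.00)(50.00) + (960.00)(50.00) = 132000.00 cm³
ΣAy_c = (3600.00)(90.00) + (960.00)(8.00) + (960.00)(172.00) = 496800.00 cm³
x_c = 132000.00 / 5520.00 = 23.91 cm
y_c = 496800.00 / 5520.00 = 90.00 cm

x_c = 23.91 cm, y_c = 90.00 cm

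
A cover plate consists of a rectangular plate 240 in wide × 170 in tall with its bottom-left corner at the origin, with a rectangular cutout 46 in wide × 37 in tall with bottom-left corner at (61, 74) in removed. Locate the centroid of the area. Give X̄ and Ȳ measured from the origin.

X̄ = 121.57 in, Ȳ = 84.67 in

plate: A = 240 × 170 = 40800.00, centroid at (120.00, 85.00).
hole: A = −(46 × 37) = -1702.00, centroid at (84.00, 92.50).
ΣA = 39098.00 in²
ΣAX̄ = (40800.00)(120.00) + (-1702.00)(84.00) = 4753032.00 in³
ΣAȲ = (40800.00)(85.00) + (-1702.00)(92.50) = 3310565.00 in³
X̄ = 4753032.00 / 39098.00 = 121.57 in
Ȳ = 3310565.00 / 39098.00 = 84.67 in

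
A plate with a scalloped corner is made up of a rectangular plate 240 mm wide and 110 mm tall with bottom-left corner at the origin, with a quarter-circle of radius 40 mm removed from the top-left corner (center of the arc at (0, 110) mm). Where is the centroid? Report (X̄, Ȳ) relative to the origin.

X̄ = 125.15 mm, Ȳ = 53.10 mm

plate: A = 240 × 110 = 26400.00, centroid at (120.00, 55.00).
removed quarter-circle: A = −¼π·40² = -1256.64, centroid at (16.98, 93.02).
ΣA = 25143.36 mm², ΣAX̄ = 3146666.67 mm³, ΣAȲ = 1335103.26 mm³.
X̄ = 3146666.67/25143.36 = 125.15 mm; Ȳ = 1335103.26/25143.36 = 53.10 mm.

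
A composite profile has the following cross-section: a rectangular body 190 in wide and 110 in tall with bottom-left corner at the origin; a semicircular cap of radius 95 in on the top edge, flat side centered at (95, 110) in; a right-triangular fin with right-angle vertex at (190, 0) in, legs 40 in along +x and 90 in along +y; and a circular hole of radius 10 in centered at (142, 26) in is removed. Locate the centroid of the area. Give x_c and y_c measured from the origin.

Part | A | x̄ᵢ | ȳᵢ | A·x̄ᵢ | A·ȳᵢ
rectangular body | 20900.00 | 95.00 | 55.00 | 1985500.00 | 1149500.00
semicircular top | 14176.44 | 95.00 | 150.32 | 1346761.50 | 2130991.39
triangular fin | 1800.00 | 203.33 | 30.00 | 366000.00 | 54000.00
hole | -314.16 | 142.00 | 26.00 | -44610.62 | -8168.14
Σ | 36562.28 |  |  | 3653650.89 | 3326323.25
x_c = 3653650.89 / 36562.28 = 99.93 in
y_c = 3326323.25 / 36562.28 = 90.98 in

x_c = 99.93 in, y_c = 90.98 in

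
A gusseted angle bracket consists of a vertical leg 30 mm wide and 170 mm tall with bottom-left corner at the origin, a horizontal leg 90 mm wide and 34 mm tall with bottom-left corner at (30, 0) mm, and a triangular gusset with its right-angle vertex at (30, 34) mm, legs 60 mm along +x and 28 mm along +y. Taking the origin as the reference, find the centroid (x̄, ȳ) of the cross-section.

vertical leg: A = 30 × 170 = 5100.00, centroid at (15.00, 85.00).
horizontal leg: A = 90 × 34 = 3060.00, centroid at (75.00, 17.00).
gusset: A = ½·60·28 = 840.00, centroid at (50.00, 43.33).
ΣA = 9000.00 mm²
ΣAx̄ = (5100.00)(15.00) + (3060.00)(75.00) + (840.00)(50.00) = 348000.00 mm³
ΣAȳ = (5100.00)(85.00) + (3060.00)(17.00) + (840.00)(43.33) = 521920.00 mm³
x̄ = 348000.00 / 9000.00 = 38.67 mm
ȳ = 521920.00 / 9000.00 = 57.99 mm

x̄ = 38.67 mm, ȳ = 57.99 mm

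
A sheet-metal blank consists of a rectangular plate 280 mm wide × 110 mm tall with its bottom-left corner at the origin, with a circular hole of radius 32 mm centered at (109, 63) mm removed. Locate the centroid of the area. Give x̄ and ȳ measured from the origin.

Part | A | x̄ᵢ | ȳᵢ | A·x̄ᵢ | A·ȳᵢ
plate | 30800.00 | 140.00 | 55.00 | 4312000.00 | 1694000.00
hole | -3216.99 | 109.00 | 63.00 | -350652.01 | -202670.43
Σ | 27583.01 |  |  | 3961347.99 | 1491329.57
x̄ = 3961347.99 / 27583.01 = 143.62 mm
ȳ = 1491329.57 / 27583.01 = 54.07 mm

x̄ = 143.62 mm, ȳ = 54.07 mm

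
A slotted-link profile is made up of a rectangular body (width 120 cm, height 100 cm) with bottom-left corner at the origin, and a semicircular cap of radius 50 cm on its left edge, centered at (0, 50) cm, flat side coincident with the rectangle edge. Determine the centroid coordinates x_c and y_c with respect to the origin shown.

x_c = 39.97 cm, y_c = 50.00 cm

rectangular body: A = 120 × 100 = 12000.00, centroid at (60.00, 50.00).
semicircular end: A = ½π·50² = 3926.99, centroid at (-21.22, 50.00).
ΣA = 15926.99 cm²
ΣAx_c = (12000.00)(60.00) + (3926.99)(-21.22) = 636666.67 cm³
ΣAy_c = (12000.00)(50.00) + (3926.99)(50.00) = 796349.54 cm³
x_c = 636666.67 / 15926.99 = 39.97 cm
y_c = 796349.54 / 15926.99 = 50.00 cm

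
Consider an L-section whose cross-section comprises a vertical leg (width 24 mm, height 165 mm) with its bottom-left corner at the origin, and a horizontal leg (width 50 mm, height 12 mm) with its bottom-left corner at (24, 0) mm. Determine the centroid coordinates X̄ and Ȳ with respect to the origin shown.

X̄ = 16.87 mm, Ȳ = 72.43 mm

vertical leg: A = 24 × 165 = 3960.00, centroid at (12.00, 82.50).
horizontal leg: A = 50 × 12 = 600.00, centroid at (49.00, 6.00).
ΣA = 4560.00 mm²
ΣAX̄ = (3960.00)(12.00) + (600.00)(49.00) = 76920.00 mm³
ΣAȲ = (3960.00)(82.50) + (600.00)(6.00) = 330300.00 mm³
X̄ = 76920.00 / 4560.00 = 16.87 mm
Ȳ = 330300.00 / 4560.00 = 72.43 mm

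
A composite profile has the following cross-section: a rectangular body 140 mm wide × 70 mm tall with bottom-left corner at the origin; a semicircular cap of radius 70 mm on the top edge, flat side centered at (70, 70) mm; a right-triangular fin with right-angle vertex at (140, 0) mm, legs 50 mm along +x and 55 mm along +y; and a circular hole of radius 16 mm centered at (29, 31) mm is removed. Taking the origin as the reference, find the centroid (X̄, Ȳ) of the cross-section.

rectangular body: A = 140 × 70 = 9800.00, centroid at (70.00, 35.00).
semicircular top: A = ½π·70² = 7696.90, centroid at (70.00, 99.71).
triangular fin: A = ½·50·55 = 1375.00, centroid at (156.67, 18.33).
hole: A = −π·16² = -804.25, centroid at (29.00, 31.00).
ΣA = 18067.65 mm²
ΣAX̄ = (9800.00)(70.00) + (7696.90)(70.00) + (1375.00)(156.67) + (-804.25)(29.00) = 1416876.62 mm³
ΣAȲ = (9800.00)(35.00) + (7696.90)(99.71) + (1375.00)(18.33) + (-804.25)(31.00) = 1110726.46 mm³
X̄ = 1416876.62 / 18067.65 = 78.42 mm
Ȳ = 1110726.46 / 18067.65 = 61.48 mm

X̄ = 78.42 mm, Ȳ = 61.48 mm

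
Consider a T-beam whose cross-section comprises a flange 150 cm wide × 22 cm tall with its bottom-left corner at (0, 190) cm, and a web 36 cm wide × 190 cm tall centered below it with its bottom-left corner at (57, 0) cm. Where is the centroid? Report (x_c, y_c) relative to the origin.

Part | A | x̄ᵢ | ȳᵢ | A·x̄ᵢ | A·ȳᵢ
web | 6840.00 | 75.00 | 95.00 | 513000.00 | 649800.00
flange | 3300.00 | 75.00 | 201.00 | 247500.00 | 663300.00
Σ | 10140.00 |  |  | 760500.00 | 1313100.00
x_c = 760500.00 / 10140.00 = 75.00 cm
y_c = 1313100.00 / 10140.00 = 129.50 cm

x_c = 75.00 cm, y_c = 129.50 cm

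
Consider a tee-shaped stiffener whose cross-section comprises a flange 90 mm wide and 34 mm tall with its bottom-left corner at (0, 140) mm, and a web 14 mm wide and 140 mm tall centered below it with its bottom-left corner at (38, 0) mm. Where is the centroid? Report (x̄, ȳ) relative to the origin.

x̄ = 45.00 mm, ȳ = 123.03 mm

web: A = 14 × 140 = 1960.00, centroid at (45.00, 70.00).
flange: A = 90 × 34 = 3060.00, centroid at (45.00, 157.00).
ΣA = 5020.00 mm²
ΣAx̄ = (1960.00)(45.00) + (3060.00)(45.00) = 225900.00 mm³
ΣAȳ = (1960.00)(70.00) + (3060.00)(157.00) = 617620.00 mm³
x̄ = 225900.00 / 5020.00 = 45.00 mm
ȳ = 617620.00 / 5020.00 = 123.03 mm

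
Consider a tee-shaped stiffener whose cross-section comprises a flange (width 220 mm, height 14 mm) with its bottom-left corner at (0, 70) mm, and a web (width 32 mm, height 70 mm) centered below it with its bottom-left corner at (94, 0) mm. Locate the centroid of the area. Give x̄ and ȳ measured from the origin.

web: A = 32 × 70 = 2240.00, centroid at (110.00, 35.00).
flange: A = 220 × 14 = 3080.00, centroid at (110.00, 77.00).
ΣA = 5320.00 mm²
ΣAx̄ = (2240.00)(110.00) + (3080.00)(110.00) = 585200.00 mm³
ΣAȳ = (2240.00)(35.00) + (3080.00)(77.00) = 315560.00 mm³
x̄ = 585200.00 / 5320.00 = 110.00 mm
ȳ = 315560.00 / 5320.00 = 59.32 mm

x̄ = 110.00 mm, ȳ = 59.32 mm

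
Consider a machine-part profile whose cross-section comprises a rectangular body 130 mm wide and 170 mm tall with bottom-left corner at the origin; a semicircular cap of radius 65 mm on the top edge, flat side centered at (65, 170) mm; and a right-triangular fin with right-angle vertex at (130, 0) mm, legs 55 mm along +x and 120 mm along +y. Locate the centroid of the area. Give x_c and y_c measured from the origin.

x_c = 73.58 mm, y_c = 103.69 mm

Part | A | x̄ᵢ | ȳᵢ | A·x̄ᵢ | A·ȳᵢ
rectangular body | 22100.00 | 65.00 | 85.00 | 1436500.00 | 1878500.00
semicircular top | 6636.61 | 65.00 | 197.59 | 431379.94 | 1311307.80
triangular fin | 3300.00 | 148.33 | 40.00 | 489500.00 | 132000.00
Σ | 32036.61 |  |  | 2357379.94 | 3321807.80
x_c = 2357379.94 / 32036.61 = 73.58 mm
y_c = 3321807.80 / 32036.61 = 103.69 mm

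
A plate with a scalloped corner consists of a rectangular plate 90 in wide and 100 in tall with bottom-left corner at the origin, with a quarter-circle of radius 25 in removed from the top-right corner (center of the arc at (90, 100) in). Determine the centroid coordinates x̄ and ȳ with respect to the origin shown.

plate: A = 90 × 100 = 9000.00, centroid at (45.00, 50.00).
removed quarter-circle: A = −¼π·25² = -490.87, centroid at (79.39, 89.39).
ΣA = 8509.13 in²
ΣAx̄ = (9000.00)(45.00) + (-490.87)(79.39) = 366029.69 in³
ΣAȳ = (9000.00)(50.00) + (-490.87)(89.39) = 406120.95 in³
x̄ = 366029.69 / 8509.13 = 43.02 in
ȳ = 406120.95 / 8509.13 = 47.73 in

x̄ = 43.02 in, ȳ = 47.73 in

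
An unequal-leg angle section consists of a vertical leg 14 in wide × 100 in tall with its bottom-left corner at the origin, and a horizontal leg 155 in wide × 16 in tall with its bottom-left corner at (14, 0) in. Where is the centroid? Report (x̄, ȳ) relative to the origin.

x̄ = 61.01 in, ȳ = 23.15 in

Part | A | x̄ᵢ | ȳᵢ | A·x̄ᵢ | A·ȳᵢ
vertical leg | 1400.00 | 7.00 | 50.00 | 9800.00 | 70000.00
horizontal leg | 2480.00 | 91.50 | 8.00 | 226920.00 | 19840.00
Σ | 3880.00 |  |  | 236720.00 | 89840.00
x̄ = 236720.00 / 3880.00 = 61.01 in
ȳ = 89840.00 / 3880.00 = 23.15 in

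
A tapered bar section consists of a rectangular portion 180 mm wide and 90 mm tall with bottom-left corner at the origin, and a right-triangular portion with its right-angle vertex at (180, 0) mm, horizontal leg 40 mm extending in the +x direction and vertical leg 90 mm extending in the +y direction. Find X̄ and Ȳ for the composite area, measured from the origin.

rectangular portion: A = 180 × 90 = 16200.00, centroid at (90.00, 45.00).
triangular portion: A = ½·40·90 = 1800.00, centroid at (193.33, 30.00).
ΣA = 18000.00 mm²
ΣAX̄ = (16200.00)(90.00) + (1800.00)(193.33) = 1806000.00 mm³
ΣAȲ = (16200.00)(45.00) + (1800.00)(30.00) = 783000.00 mm³
X̄ = 1806000.00 / 18000.00 = 100.33 mm
Ȳ = 783000.00 / 18000.00 = 43.50 mm

X̄ = 100.33 mm, Ȳ = 43.50 mm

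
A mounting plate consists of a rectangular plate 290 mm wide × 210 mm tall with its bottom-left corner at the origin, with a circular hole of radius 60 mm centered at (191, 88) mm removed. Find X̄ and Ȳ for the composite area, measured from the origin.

X̄ = 134.51 mm, Ȳ = 108.88 mm

plate: A = 290 × 210 = 60900.00, centroid at (145.00, 105.00).
hole: A = −π·60² = -11309.73, centroid at (191.00, 88.00).
ΣA = 49590.27 mm², ΣAX̄ = 6670340.89 mm³, ΣAȲ = 5399243.45 mm³.
X̄ = 6670340.89/49590.27 = 134.51 mm; Ȳ = 5399243.45/49590.27 = 108.88 mm.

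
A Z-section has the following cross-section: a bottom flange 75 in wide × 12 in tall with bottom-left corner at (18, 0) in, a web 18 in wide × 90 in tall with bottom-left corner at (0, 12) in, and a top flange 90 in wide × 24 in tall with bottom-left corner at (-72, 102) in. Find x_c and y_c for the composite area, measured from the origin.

Part | A | x̄ᵢ | ȳᵢ | A·x̄ᵢ | A·ȳᵢ
bottom flange | 900.00 | 55.50 | 6.00 | 49950.00 | 5400.00
web | 1620.00 | 9.00 | 57.00 | 14580.00 | 92340.00
top flange | 2160.00 | -27.00 | 114.00 | -58320.00 | 246240.00
Σ | 4680.00 |  |  | 6210.00 | 343980.00
x_c = 6210.00 / 4680.00 = 1.33 in
y_c = 343980.00 / 4680.00 = 73.50 in

x_c = 1.33 in, y_c = 73.50 in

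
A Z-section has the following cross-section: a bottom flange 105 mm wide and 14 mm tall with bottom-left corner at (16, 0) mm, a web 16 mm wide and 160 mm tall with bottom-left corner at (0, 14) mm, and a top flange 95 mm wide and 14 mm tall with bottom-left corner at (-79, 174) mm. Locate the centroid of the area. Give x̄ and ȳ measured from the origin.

x̄ = 14.79 mm, ȳ = 91.73 mm

bottom flange: A = 105 × 14 = 1470.00, centroid at (68.50, 7.00).
web: A = 16 × 160 = 2560.00, centroid at (8.00, 94.00).
top flange: A = 95 × 14 = 1330.00, centroid at (-31.50, 181.00).
ΣA = 5360.00 mm²
ΣAx̄ = (1470.00)(68.50) + (2560.00)(8.00) + (1330.00)(-31.50) = 79280.00 mm³
ΣAȳ = (1470.00)(7.00) + (2560.00)(94.00) + (1330.00)(181.00) = 491660.00 mm³
x̄ = 79280.00 / 5360.00 = 14.79 mm
ȳ = 491660.00 / 5360.00 = 91.73 mm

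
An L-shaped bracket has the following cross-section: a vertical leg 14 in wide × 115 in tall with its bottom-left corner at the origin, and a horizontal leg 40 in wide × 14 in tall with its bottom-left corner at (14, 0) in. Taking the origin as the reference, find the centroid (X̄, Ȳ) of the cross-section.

X̄ = 13.97 in, Ȳ = 44.47 in

vertical leg: A = 14 × 115 = 1610.00, centroid at (7.00, 57.50).
horizontal leg: A = 40 × 14 = 560.00, centroid at (34.00, 7.00).
ΣA = 2170.00 in²
ΣAX̄ = (1610.00)(7.00) + (560.00)(34.00) = 30310.00 in³
ΣAȲ = (1610.00)(57.50) + (560.00)(7.00) = 96495.00 in³
X̄ = 30310.00 / 2170.00 = 13.97 in
Ȳ = 96495.00 / 2170.00 = 44.47 in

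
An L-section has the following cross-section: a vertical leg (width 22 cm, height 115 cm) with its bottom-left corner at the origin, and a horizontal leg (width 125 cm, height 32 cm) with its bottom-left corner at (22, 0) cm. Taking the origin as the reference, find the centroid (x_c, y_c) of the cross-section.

x_c = 56.02 cm, y_c = 32.08 cm

vertical leg: A = 22 × 115 = 2530.00, centroid at (11.00, 57.50).
horizontal leg: A = 125 × 32 = 4000.00, centroid at (84.50, 16.00).
ΣA = 6530.00 cm²
ΣAx_c = (2530.00)(11.00) + (4000.00)(84.50) = 365830.00 cm³
ΣAy_c = (2530.00)(57.50) + (4000.00)(16.00) = 209475.00 cm³
x_c = 365830.00 / 6530.00 = 56.02 cm
y_c = 209475.00 / 6530.00 = 32.08 cm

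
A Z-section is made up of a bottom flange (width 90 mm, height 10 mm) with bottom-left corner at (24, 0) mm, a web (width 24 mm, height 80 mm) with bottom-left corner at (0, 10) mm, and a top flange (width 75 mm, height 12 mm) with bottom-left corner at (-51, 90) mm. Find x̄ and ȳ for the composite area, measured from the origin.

x̄ = 19.62 mm, ȳ = 50.24 mm

bottom flange: A = 90 × 10 = 900.00, centroid at (69.00, 5.00).
web: A = 24 × 80 = 1920.00, centroid at (12.00, 50.00).
top flange: A = 75 × 12 = 900.00, centroid at (-13.50, 96.00).
ΣA = 3720.00 mm², ΣAx̄ = 72990.00 mm³, ΣAȳ = 186900.00 mm³.
x̄ = 72990.00/3720.00 = 19.62 mm; ȳ = 186900.00/3720.00 = 50.24 mm.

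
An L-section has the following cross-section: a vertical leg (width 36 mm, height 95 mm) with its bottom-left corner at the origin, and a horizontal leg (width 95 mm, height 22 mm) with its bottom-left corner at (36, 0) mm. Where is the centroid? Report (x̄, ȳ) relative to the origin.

Part | A | x̄ᵢ | ȳᵢ | A·x̄ᵢ | A·ȳᵢ
vertical leg | 3420.00 | 18.00 | 47.50 | 61560.00 | 162450.00
horizontal leg | 2090.00 | 83.50 | 11.00 | 174515.00 | 22990.00
Σ | 5510.00 |  |  | 236075.00 | 185440.00
x̄ = 236075.00 / 5510.00 = 42.84 mm
ȳ = 185440.00 / 5510.00 = 33.66 mm

x̄ = 42.84 mm, ȳ = 33.66 mm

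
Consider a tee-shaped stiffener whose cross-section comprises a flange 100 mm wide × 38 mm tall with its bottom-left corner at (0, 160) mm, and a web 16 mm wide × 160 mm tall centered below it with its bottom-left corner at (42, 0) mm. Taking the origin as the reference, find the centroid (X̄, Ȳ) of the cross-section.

X̄ = 50.00 mm, Ȳ = 139.15 mm

web: A = 16 × 160 = 2560.00, centroid at (50.00, 80.00).
flange: A = 100 × 38 = 3800.00, centroid at (50.00, 179.00).
ΣA = 6360.00 mm², ΣAX̄ = 318000.00 mm³, ΣAȲ = 885000.00 mm³.
X̄ = 318000.00/6360.00 = 50.00 mm; Ȳ = 885000.00/6360.00 = 139.15 mm.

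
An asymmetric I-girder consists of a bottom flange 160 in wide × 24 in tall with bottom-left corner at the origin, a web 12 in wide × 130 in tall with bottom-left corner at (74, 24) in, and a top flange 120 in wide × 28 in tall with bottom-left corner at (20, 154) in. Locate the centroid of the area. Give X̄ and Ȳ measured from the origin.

X̄ = 80.00 in, Ȳ = 85.55 in

bottom flange: A = 160 × 24 = 3840.00, centroid at (80.00, 12.00).
web: A = 12 × 130 = 1560.00, centroid at (80.00, 89.00).
top flange: A = 120 × 28 = 3360.00, centroid at (80.00, 168.00).
ΣA = 8760.00 in², ΣAX̄ = 700800.00 in³, ΣAȲ = 749400.00 in³.
X̄ = 700800.00/8760.00 = 80.00 in; Ȳ = 749400.00/8760.00 = 85.55 in.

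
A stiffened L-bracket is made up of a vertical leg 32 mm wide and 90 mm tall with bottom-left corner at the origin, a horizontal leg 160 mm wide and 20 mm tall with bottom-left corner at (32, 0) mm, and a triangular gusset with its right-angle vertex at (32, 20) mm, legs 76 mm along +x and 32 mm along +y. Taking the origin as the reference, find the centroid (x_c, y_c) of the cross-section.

vertical leg: A = 32 × 90 = 2880.00, centroid at (16.00, 45.00).
horizontal leg: A = 160 × 20 = 3200.00, centroid at (112.00, 10.00).
gusset: A = ½·76·32 = 1216.00, centroid at (57.33, 30.67).
ΣA = 7296.00 mm², ΣAx_c = 474197.33 mm³, ΣAy_c = 198890.67 mm³.
x_c = 474197.33/7296.00 = 64.99 mm; y_c = 198890.67/7296.00 = 27.26 mm.

x_c = 64.99 mm, y_c = 27.26 mm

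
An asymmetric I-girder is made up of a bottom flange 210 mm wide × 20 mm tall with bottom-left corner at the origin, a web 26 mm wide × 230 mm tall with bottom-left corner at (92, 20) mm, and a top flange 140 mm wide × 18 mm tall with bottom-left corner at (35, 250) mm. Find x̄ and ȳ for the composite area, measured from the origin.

Part | A | x̄ᵢ | ȳᵢ | A·x̄ᵢ | A·ȳᵢ
bottom flange | 4200.00 | 105.00 | 10.00 | 441000.00 | 42000.00
web | 5980.00 | 105.00 | 135.00 | 627900.00 | 807300.00
top flange | 2520.00 | 105.00 | 259.00 | 264600.00 | 652680.00
Σ | 12700.00 |  |  | 1333500.00 | 1501980.00
x̄ = 1333500.00 / 12700.00 = 105.00 mm
ȳ = 1501980.00 / 12700.00 = 118.27 mm

x̄ = 105.00 mm, ȳ = 118.27 mm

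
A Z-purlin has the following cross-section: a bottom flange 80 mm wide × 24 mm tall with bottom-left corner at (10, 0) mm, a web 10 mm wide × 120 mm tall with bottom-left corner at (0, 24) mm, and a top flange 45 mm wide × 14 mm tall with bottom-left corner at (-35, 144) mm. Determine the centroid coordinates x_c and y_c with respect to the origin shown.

Part | A | x̄ᵢ | ȳᵢ | A·x̄ᵢ | A·ȳᵢ
bottom flange | 1920.00 | 50.00 | 12.00 | 96000.00 | 23040.00
web | 1200.00 | 5.00 | 84.00 | 6000.00 | 100800.00
top flange | 630.00 | -12.50 | 151.00 | -7875.00 | 95130.00
Σ | 3750.00 |  |  | 94125.00 | 218970.00
x_c = 94125.00 / 3750.00 = 25.10 mm
y_c = 218970.00 / 3750.00 = 58.39 mm

x_c = 25.10 mm, y_c = 58.39 mm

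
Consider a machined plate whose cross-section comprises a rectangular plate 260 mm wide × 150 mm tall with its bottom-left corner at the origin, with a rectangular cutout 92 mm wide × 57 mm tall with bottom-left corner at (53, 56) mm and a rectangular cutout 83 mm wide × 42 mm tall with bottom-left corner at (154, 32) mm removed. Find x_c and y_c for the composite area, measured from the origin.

Part | A | x̄ᵢ | ȳᵢ | A·x̄ᵢ | A·ȳᵢ
plate | 39000.00 | 130.00 | 75.00 | 5070000.00 | 2925000.00
hole 1 | -5244.00 | 99.00 | 84.50 | -519156.00 | -443118.00
hole 2 | -3486.00 | 195.50 | 53.00 | -681513.00 | -184758.00
Σ | 30270.00 |  |  | 3869331.00 | 2297124.00
x_c = 3869331.00 / 30270.00 = 127.83 mm
y_c = 2297124.00 / 30270.00 = 75.89 mm

x_c = 127.83 mm, y_c = 75.89 mm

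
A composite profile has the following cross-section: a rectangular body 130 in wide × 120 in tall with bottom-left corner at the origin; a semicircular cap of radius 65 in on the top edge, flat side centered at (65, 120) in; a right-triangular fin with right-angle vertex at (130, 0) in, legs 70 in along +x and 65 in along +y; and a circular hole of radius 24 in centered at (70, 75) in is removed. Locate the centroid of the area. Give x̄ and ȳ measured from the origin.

rectangular body: A = 130 × 120 = 15600.00, centroid at (65.00, 60.00).
semicircular top: A = ½π·65² = 6636.61, centroid at (65.00, 147.59).
triangular fin: A = ½·70·65 = 2275.00, centroid at (153.33, 21.67).
hole: A = −π·24² = -1809.56, centroid at (70.00, 75.00).
ΣA = 22702.06 in²
ΣAx̄ = (15600.00)(65.00) + (6636.61)(65.00) + (2275.00)(153.33) + (-1809.56)(70.00) = 1667544.26 in³
ΣAȳ = (15600.00)(60.00) + (6636.61)(147.59) + (2275.00)(21.67) + (-1809.56)(75.00) = 1829051.94 in³
x̄ = 1667544.26 / 22702.06 = 73.45 in
ȳ = 1829051.94 / 22702.06 = 80.57 in

x̄ = 73.45 in, ȳ = 80.57 in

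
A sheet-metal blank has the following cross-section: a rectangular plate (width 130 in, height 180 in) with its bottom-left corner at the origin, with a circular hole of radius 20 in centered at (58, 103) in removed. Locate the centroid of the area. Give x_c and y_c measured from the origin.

x_c = 65.40 in, y_c = 89.26 in

Part | A | x̄ᵢ | ȳᵢ | A·x̄ᵢ | A·ȳᵢ
plate | 23400.00 | 65.00 | 90.00 | 1521000.00 | 2106000.00
hole | -1256.64 | 58.00 | 103.00 | -72884.95 | -129433.62
Σ | 22143.36 |  |  | 1448115.05 | 1976566.38
x_c = 1448115.05 / 22143.36 = 65.40 in
y_c = 1976566.38 / 22143.36 = 89.26 in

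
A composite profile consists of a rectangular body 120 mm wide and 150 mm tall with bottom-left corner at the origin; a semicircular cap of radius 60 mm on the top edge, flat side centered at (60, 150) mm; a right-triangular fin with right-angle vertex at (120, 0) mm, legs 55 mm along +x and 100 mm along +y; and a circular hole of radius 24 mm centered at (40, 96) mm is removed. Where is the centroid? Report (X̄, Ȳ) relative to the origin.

rectangular body: A = 120 × 150 = 18000.00, centroid at (60.00, 75.00).
semicircular top: A = ½π·60² = 5654.87, centroid at (60.00, 175.46).
triangular fin: A = ½·55·100 = 2750.00, centroid at (138.33, 33.33).
hole: A = −π·24² = -1809.56, centroid at (40.00, 96.00).
ΣA = 24595.31 mm², ΣAX̄ = 1727326.38 mm³, ΣAȲ = 2260179.18 mm³.
X̄ = 1727326.38/24595.31 = 70.23 mm; Ȳ = 2260179.18/24595.31 = 91.89 mm.

X̄ = 70.23 mm, Ȳ = 91.89 mm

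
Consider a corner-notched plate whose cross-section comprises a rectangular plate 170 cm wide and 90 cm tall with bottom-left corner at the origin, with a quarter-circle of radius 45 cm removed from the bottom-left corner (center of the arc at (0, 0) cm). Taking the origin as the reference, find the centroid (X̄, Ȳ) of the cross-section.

X̄ = 92.65 cm, Ȳ = 48.00 cm

plate: A = 170 × 90 = 15300.00, centroid at (85.00, 45.00).
removed quarter-circle: A = −¼π·45² = -1590.43, centroid at (19.10, 19.10).
ΣA = 13709.57 cm²
ΣAX̄ = (15300.00)(85.00) + (-1590.43)(19.10) = 1270125.00 cm³
ΣAȲ = (15300.00)(45.00) + (-1590.43)(19.10) = 658125.00 cm³
X̄ = 1270125.00 / 13709.57 = 92.65 cm
Ȳ = 658125.00 / 13709.57 = 48.00 cm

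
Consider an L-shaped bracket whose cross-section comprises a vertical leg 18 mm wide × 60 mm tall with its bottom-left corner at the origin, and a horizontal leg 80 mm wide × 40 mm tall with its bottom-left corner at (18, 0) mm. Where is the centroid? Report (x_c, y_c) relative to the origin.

x_c = 45.64 mm, y_c = 22.52 mm

Part | A | x̄ᵢ | ȳᵢ | A·x̄ᵢ | A·ȳᵢ
vertical leg | 1080.00 | 9.00 | 30.00 | 9720.00 | 32400.00
horizontal leg | 3200.00 | 58.00 | 20.00 | 185600.00 | 64000.00
Σ | 4280.00 |  |  | 195320.00 | 96400.00
x_c = 195320.00 / 4280.00 = 45.64 mm
y_c = 96400.00 / 4280.00 = 22.52 mm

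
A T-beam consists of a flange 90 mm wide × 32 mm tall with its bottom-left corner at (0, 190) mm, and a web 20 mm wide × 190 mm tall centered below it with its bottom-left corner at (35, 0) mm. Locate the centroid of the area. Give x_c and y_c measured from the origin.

Part | A | x̄ᵢ | ȳᵢ | A·x̄ᵢ | A·ȳᵢ
web | 3800.00 | 45.00 | 95.00 | 171000.00 | 361000.00
flange | 2880.00 | 45.00 | 206.00 | 129600.00 | 593280.00
Σ | 6680.00 |  |  | 300600.00 | 954280.00
x_c = 300600.00 / 6680.00 = 45.00 mm
y_c = 954280.00 / 6680.00 = 142.86 mm

x_c = 45.00 mm, y_c = 142.86 mm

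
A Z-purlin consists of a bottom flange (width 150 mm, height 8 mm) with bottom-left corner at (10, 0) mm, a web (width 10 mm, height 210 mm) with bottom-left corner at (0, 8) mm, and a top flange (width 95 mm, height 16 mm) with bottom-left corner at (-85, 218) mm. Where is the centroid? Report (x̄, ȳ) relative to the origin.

x̄ = 11.51 mm, ȳ = 121.50 mm

bottom flange: A = 150 × 8 = 1200.00, centroid at (85.00, 4.00).
web: A = 10 × 210 = 2100.00, centroid at (5.00, 113.00).
top flange: A = 95 × 16 = 1520.00, centroid at (-37.50, 226.00).
ΣA = 4820.00 mm², ΣAx̄ = 55500.00 mm³, ΣAȳ = 585620.00 mm³.
x̄ = 55500.00/4820.00 = 11.51 mm; ȳ = 585620.00/4820.00 = 121.50 mm.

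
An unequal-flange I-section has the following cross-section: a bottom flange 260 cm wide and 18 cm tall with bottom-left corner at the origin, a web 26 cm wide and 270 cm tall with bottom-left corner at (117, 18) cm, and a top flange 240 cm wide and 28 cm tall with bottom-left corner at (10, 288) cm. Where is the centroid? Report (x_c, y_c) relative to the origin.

x_c = 130.00 cm, y_c = 170.77 cm

Part | A | x̄ᵢ | ȳᵢ | A·x̄ᵢ | A·ȳᵢ
bottom flange | 4680.00 | 130.00 | 9.00 | 608400.00 | 42120.00
web | 7020.00 | 130.00 | 153.00 | 912600.00 | 1074060.00
top flange | 6720.00 | 130.00 | 302.00 | 873600.00 | 2029440.00
Σ | 18420.00 |  |  | 2394600.00 | 3145620.00
x_c = 2394600.00 / 18420.00 = 130.00 cm
y_c = 3145620.00 / 18420.00 = 170.77 cm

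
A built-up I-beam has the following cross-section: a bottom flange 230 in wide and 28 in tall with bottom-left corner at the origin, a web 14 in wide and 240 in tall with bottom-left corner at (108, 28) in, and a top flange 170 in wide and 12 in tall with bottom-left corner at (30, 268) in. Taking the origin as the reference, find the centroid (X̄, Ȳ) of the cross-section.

X̄ = 115.00 in, Ȳ = 96.82 in

Part | A | x̄ᵢ | ȳᵢ | A·x̄ᵢ | A·ȳᵢ
bottom flange | 6440.00 | 115.00 | 14.00 | 740600.00 | 90160.00
web | 3360.00 | 115.00 | 148.00 | 386400.00 | 497280.00
top flange | 2040.00 | 115.00 | 274.00 | 234600.00 | 558960.00
Σ | 11840.00 |  |  | 1361600.00 | 1146400.00
X̄ = 1361600.00 / 11840.00 = 115.00 in
Ȳ = 1146400.00 / 11840.00 = 96.82 in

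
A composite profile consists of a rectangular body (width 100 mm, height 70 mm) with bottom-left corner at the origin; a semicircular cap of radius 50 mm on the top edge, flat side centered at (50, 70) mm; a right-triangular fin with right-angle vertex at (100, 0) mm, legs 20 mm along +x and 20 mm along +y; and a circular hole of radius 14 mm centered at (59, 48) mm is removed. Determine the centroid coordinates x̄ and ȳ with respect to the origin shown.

Part | A | x̄ᵢ | ȳᵢ | A·x̄ᵢ | A·ȳᵢ
rectangular body | 7000.00 | 50.00 | 35.00 | 350000.00 | 245000.00
semicircular top | 3926.99 | 50.00 | 91.22 | 196349.54 | 358222.69
triangular fin | 200.00 | 106.67 | 6.67 | 21333.33 | 1333.33
hole | -615.75 | 59.00 | 48.00 | -36329.38 | -29556.10
Σ | 10511.24 |  |  | 531353.50 | 574999.92
x̄ = 531353.50 / 10511.24 = 50.55 mm
ȳ = 574999.92 / 10511.24 = 54.70 mm

x̄ = 50.55 mm, ȳ = 54.70 mm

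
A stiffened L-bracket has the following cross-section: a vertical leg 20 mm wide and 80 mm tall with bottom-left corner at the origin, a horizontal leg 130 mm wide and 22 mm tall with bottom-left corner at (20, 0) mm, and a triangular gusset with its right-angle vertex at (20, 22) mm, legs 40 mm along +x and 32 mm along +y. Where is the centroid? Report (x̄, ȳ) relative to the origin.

vertical leg: A = 20 × 80 = 1600.00, centroid at (10.00, 40.00).
horizontal leg: A = 130 × 22 = 2860.00, centroid at (85.00, 11.00).
gusset: A = ½·40·32 = 640.00, centroid at (33.33, 32.67).
ΣA = 5100.00 mm²
ΣAx̄ = (1600.00)(10.00) + (2860.00)(85.00) + (640.00)(33.33) = 280433.33 mm³
ΣAȳ = (1600.00)(40.00) + (2860.00)(11.00) + (640.00)(32.67) = 116366.67 mm³
x̄ = 280433.33 / 5100.00 = 54.99 mm
ȳ = 116366.67 / 5100.00 = 22.82 mm

x̄ = 54.99 mm, ȳ = 22.82 mm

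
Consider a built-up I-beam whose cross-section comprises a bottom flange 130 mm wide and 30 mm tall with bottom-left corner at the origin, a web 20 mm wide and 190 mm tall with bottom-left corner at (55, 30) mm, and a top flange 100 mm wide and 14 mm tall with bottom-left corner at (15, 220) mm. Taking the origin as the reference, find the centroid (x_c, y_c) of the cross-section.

bottom flange: A = 130 × 30 = 3900.00, centroid at (65.00, 15.00).
web: A = 20 × 190 = 3800.00, centroid at (65.00, 125.00).
top flange: A = 100 × 14 = 1400.00, centroid at (65.00, 227.00).
ΣA = 9100.00 mm²
ΣAx_c = (3900.00)(65.00) + (3800.00)(65.00) + (1400.00)(65.00) = 591500.00 mm³
ΣAy_c = (3900.00)(15.00) + (3800.00)(125.00) + (1400.00)(227.00) = 851300.00 mm³
x_c = 591500.00 / 9100.00 = 65.00 mm
y_c = 851300.00 / 9100.00 = 93.55 mm

x_c = 65.00 mm, y_c = 93.55 mm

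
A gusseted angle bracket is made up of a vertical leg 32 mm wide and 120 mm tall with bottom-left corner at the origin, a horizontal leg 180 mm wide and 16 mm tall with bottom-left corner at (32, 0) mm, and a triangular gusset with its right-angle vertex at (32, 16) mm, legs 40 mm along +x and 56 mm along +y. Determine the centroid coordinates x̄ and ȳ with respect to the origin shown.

vertical leg: A = 32 × 120 = 3840.00, centroid at (16.00, 60.00).
horizontal leg: A = 180 × 16 = 2880.00, centroid at (122.00, 8.00).
gusset: A = ½·40·56 = 1120.00, centroid at (45.33, 34.67).
ΣA = 7840.00 mm², ΣAx̄ = 463573.33 mm³, ΣAȳ = 292266.67 mm³.
x̄ = 463573.33/7840.00 = 59.13 mm; ȳ = 292266.67/7840.00 = 37.28 mm.

x̄ = 59.13 mm, ȳ = 37.28 mm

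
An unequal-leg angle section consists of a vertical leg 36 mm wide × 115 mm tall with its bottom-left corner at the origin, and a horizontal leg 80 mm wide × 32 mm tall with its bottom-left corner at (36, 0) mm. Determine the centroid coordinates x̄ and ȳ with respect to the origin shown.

x̄ = 40.16 mm, ȳ = 41.64 mm

vertical leg: A = 36 × 115 = 4140.00, centroid at (18.00, 57.50).
horizontal leg: A = 80 × 32 = 2560.00, centroid at (76.00, 16.00).
ΣA = 6700.00 mm²
ΣAx̄ = (4140.00)(18.00) + (2560.00)(76.00) = 269080.00 mm³
ΣAȳ = (4140.00)(57.50) + (2560.00)(16.00) = 279010.00 mm³
x̄ = 269080.00 / 6700.00 = 40.16 mm
ȳ = 279010.00 / 6700.00 = 41.64 mm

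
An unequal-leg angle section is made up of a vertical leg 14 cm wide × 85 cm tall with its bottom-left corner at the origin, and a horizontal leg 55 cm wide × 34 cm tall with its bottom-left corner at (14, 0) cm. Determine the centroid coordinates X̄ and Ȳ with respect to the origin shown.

vertical leg: A = 14 × 85 = 1190.00, centroid at (7.00, 42.50).
horizontal leg: A = 55 × 34 = 1870.00, centroid at (41.50, 17.00).
ΣA = 3060.00 cm², ΣAX̄ = 85935.00 cm³, ΣAȲ = 82365.00 cm³.
X̄ = 85935.00/3060.00 = 28.08 cm; Ȳ = 82365.00/3060.00 = 26.92 cm.

X̄ = 28.08 cm, Ȳ = 26.92 cm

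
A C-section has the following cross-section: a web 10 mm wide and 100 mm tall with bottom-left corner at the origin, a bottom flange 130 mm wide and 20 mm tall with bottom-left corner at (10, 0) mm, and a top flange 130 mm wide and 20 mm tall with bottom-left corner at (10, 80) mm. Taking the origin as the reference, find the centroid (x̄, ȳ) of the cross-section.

Part | A | x̄ᵢ | ȳᵢ | A·x̄ᵢ | A·ȳᵢ
web | 1000.00 | 5.00 | 50.00 | 5000.00 | 50000.00
bottom flange | 2600.00 | 75.00 | 10.00 | 195000.00 | 26000.00
top flange | 2600.00 | 75.00 | 90.00 | 195000.00 | 234000.00
Σ | 6200.00 |  |  | 395000.00 | 310000.00
x̄ = 395000.00 / 6200.00 = 63.71 mm
ȳ = 310000.00 / 6200.00 = 50.00 mm

x̄ = 63.71 mm, ȳ = 50.00 mm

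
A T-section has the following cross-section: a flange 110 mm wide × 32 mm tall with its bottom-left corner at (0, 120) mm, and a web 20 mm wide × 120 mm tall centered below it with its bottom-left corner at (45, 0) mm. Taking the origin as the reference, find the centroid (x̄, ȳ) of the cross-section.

web: A = 20 × 120 = 2400.00, centroid at (55.00, 60.00).
flange: A = 110 × 32 = 3520.00, centroid at (55.00, 136.00).
ΣA = 5920.00 mm², ΣAx̄ = 325600.00 mm³, ΣAȳ = 622720.00 mm³.
x̄ = 325600.00/5920.00 = 55.00 mm; ȳ = 622720.00/5920.00 = 105.19 mm.

x̄ = 55.00 mm, ȳ = 105.19 mm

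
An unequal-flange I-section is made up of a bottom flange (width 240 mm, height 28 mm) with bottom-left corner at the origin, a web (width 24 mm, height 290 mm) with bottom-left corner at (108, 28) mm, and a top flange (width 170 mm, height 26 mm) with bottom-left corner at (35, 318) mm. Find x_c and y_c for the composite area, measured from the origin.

x_c = 120.00 mm, y_c = 152.55 mm

bottom flange: A = 240 × 28 = 6720.00, centroid at (120.00, 14.00).
web: A = 24 × 290 = 6960.00, centroid at (120.00, 173.00).
top flange: A = 170 × 26 = 4420.00, centroid at (120.00, 331.00).
ΣA = 18100.00 mm²
ΣAx_c = (6720.00)(120.00) + (6960.00)(120.00) + (4420.00)(120.00) = 2172000.00 mm³
ΣAy_c = (6720.00)(14.00) + (6960.00)(173.00) + (4420.00)(331.00) = 2761180.00 mm³
x_c = 2172000.00 / 18100.00 = 120.00 mm
y_c = 2761180.00 / 18100.00 = 152.55 mm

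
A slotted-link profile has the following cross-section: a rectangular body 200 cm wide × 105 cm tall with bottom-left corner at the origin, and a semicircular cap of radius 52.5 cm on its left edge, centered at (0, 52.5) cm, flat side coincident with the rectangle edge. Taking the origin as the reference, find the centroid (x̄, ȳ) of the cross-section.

x̄ = 79.10 cm, ȳ = 52.50 cm

rectangular body: A = 200 × 105 = 21000.00, centroid at (100.00, 52.50).
semicircular end: A = ½π·52.5² = 4329.51, centroid at (-22.28, 52.50).
ΣA = 25329.51 cm², ΣAx̄ = 2003531.25 cm³, ΣAȳ = 1329799.14 cm³.
x̄ = 2003531.25/25329.51 = 79.10 cm; ȳ = 1329799.14/25329.51 = 52.50 cm.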